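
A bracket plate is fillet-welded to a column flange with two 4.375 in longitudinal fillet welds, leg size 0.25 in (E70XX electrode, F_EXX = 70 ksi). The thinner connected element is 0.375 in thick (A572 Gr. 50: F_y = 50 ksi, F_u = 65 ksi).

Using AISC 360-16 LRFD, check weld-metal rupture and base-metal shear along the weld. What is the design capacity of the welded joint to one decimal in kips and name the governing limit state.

Weld metal: throat = 0.707×0.25 = 0.17675 in, L = 2×4.375 = 8.75 in. φR_n = 0.75 × 0.6 × 70 × 0.17675 × 8.75 = 48.7 kips.
Base metal shear (0.375 in plate): yield φR_n = 1.0×0.6×50×0.375×8.75 = 98.4 kips; rupture φR_n = 0.75×0.6×65×0.375×8.75 = 96.0 kips; take 96.0 kips (rupture).
Governing: min(48.7, 96.0) = 48.7 kips → weld metal.

48.7 kips (weld metal governs)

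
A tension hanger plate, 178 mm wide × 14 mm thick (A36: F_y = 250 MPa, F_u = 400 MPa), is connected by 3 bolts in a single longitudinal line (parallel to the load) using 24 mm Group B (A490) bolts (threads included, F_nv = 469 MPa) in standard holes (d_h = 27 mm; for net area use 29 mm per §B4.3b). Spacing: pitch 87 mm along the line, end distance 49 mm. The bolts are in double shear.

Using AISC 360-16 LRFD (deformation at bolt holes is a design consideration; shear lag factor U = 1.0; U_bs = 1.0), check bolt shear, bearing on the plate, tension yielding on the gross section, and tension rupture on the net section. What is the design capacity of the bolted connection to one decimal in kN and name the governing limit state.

Bolt shear: A_b = π(24)²/4 = 452.39 mm². φR_n = 0.75 × 469 × 452.39 × 3 × 2 = 954.8 kN.
Bearing (14 mm plate, F_u = 400 MPa): end bolts L_c = 49 − 27/2 = 35.5, R_n = min(1.2×35.5×14×400, 2.4×24×14×400) = 238.56 kN/bolt; interior L_c = 87 − 27 = 60, R_n = 322.56 kN/bolt. φR_n = 0.75 × (1×238.56 + 2×322.56) = 662.8 kN.
Tension yield (gross): A_g = 178×14 = 2492 mm². φR_n = 0.90 × 250 × 2492 = 560.7 kN.
Tension rupture (net): A_n = (178 − 1×29)×14 = 2086 mm² (U = 1.0, A_e = A_n). φR_n = 0.75 × 400 × 2086 = 625.8 kN.
Governing: min(954.8, 662.8, 560.7, 625.8) = 560.7 kN → gross-section yield.

560.7 kN (gross-section yield governs)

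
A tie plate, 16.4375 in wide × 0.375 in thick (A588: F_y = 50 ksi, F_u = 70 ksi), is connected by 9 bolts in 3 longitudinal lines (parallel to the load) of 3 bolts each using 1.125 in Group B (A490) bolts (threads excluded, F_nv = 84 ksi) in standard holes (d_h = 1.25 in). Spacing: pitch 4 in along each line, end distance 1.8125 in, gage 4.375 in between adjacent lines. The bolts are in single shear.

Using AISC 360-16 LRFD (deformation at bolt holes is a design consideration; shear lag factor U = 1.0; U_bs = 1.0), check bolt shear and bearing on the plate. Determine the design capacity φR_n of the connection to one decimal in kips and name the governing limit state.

Bolt shear: A_b = π(1.125)²/4 = 0.99402 in². φR_n = 0.75 × 84 × 0.99402 × 9 × 1 = 563.6 kips.
Bearing (0.375 in plate, F_u = 70 ksi): end bolts L_c = 1.8125 − 1.25/2 = 1.1875, R_n = min(1.2×1.1875×0.375×70, 2.4×1.125×0.375×70) = 37.406 kips/bolt; interior L_c = 4 − 1.25 = 2.75, R_n = 70.875 kips/bolt. φR_n = 0.75 × (3×37.406 + 6×70.875) = 403.1 kips.
Governing: min(563.6, 403.1) = 403.1 kips → bearing.

403.1 kips (bearing governs)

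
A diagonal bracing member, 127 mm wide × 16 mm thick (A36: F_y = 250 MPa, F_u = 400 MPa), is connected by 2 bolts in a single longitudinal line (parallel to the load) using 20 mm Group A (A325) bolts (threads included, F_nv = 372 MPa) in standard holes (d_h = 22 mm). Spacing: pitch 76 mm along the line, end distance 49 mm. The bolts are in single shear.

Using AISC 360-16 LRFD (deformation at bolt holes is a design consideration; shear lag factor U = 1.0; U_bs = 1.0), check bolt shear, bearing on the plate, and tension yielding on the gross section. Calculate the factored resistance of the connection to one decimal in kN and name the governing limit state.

175.3 kN (bolt shear governs)

Bolt shear: A_b = π(20)²/4 = 314.16 mm². φR_n = 0.75 × 372 × 314.16 × 2 × 1 = 175.3 kN.
Bearing (16 mm plate, F_u = 400 MPa): end bolts L_c = 49 − 22/2 = 38, R_n = min(1.2×38×16×400, 2.4×20×16×400) = 291.84 kN/bolt; interior L_c = 76 − 22 = 54, R_n = 307.2 kN/bolt. φR_n = 0.75 × (1×291.84 + 1×307.2) = 449.3 kN.
Tension yield (gross): A_g = 127×16 = 2032 mm². φR_n = 0.90 × 250 × 2032 = 457.2 kN.
Governing: min(175.3, 449.3, 457.2) = 175.3 kN → bolt shear.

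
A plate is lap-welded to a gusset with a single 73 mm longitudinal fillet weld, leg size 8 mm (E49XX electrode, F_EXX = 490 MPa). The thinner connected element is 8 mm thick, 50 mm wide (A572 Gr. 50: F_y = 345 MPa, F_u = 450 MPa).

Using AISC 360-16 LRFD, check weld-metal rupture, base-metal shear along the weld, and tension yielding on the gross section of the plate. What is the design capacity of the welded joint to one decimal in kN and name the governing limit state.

91.0 kN (weld metal governs)

Weld metal: throat = 0.707×8 = 5.656 mm, L = 73 mm. φR_n = 0.75 × 0.6 × 490 × 5.656 × 73 = 91.0 kN.
Base metal shear (8 mm plate): yield φR_n = 1.0×0.6×345×8×73 = 120.9 kN; rupture φR_n = 0.75×0.6×450×8×73 = 118.3 kN; take 118.3 kN (rupture).
Tension yield (gross): A_g = 50×8 = 400 mm². φR_n = 0.90 × 345 × 400 = 124.2 kN.
Governing: min(91.0, 118.3, 124.2) = 91.0 kN → weld metal.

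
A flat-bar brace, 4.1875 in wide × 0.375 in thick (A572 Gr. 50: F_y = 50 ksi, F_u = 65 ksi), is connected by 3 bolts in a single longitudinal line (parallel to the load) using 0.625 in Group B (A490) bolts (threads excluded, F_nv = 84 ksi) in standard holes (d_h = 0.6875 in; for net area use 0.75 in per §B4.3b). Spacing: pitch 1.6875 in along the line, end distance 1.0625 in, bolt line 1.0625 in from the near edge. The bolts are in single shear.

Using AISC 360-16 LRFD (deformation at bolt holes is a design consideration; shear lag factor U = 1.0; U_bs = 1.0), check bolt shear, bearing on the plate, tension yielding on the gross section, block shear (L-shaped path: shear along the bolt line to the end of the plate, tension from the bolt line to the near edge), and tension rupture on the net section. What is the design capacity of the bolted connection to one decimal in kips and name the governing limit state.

40.7 kips (block shear governs)

Bolt shear: A_b = π(0.625)²/4 = 0.3068 in². φR_n = 0.75 × 84 × 0.3068 × 3 × 1 = 58.0 kips.
Bearing (0.375 in plate, F_u = 65 ksi): end bolts L_c = 1.0625 − 0.6875/2 = 0.71875, R_n = min(1.2×0.71875×0.375×65, 2.4×0.625×0.375×65) = 21.023 kips/bolt; interior L_c = 1.6875 − 0.6875 = 1, R_n = 29.25 kips/bolt. φR_n = 0.75 × (1×21.023 + 2×29.25) = 59.6 kips.
Tension yield (gross): A_g = 4.1875×0.375 = 1.5703 in². φR_n = 0.90 × 50 × 1.5703 = 70.7 kips.
Block shear: shear path 1×[1.0625+2×1.6875] = 1×4.4375 in, A_gv = 1.6641, A_nv = 1×(4.4375 − 2.5×0.75)×0.375 = 0.96094 in²; tension to near edge: (1.0625 − 0.5×0.75)×0.375 = 0.25781 in². R_n = min(0.6×65×0.96094, 0.6×50×1.6641) + 1.0×65×0.25781 = min(37.477, 49.923) + 16.758 = 54.235 kips. φR_n = 0.75 × 54.235 = 40.7 kips.
Tension rupture (net): A_n = (4.1875 − 1×0.75)×0.375 = 1.2891 in² (U = 1.0, A_e = A_n). φR_n = 0.75 × 65 × 1.2891 = 62.8 kips.
Governing: min(58.0, 59.6, 70.7, 40.7, 62.8) = 40.7 kips → block shear.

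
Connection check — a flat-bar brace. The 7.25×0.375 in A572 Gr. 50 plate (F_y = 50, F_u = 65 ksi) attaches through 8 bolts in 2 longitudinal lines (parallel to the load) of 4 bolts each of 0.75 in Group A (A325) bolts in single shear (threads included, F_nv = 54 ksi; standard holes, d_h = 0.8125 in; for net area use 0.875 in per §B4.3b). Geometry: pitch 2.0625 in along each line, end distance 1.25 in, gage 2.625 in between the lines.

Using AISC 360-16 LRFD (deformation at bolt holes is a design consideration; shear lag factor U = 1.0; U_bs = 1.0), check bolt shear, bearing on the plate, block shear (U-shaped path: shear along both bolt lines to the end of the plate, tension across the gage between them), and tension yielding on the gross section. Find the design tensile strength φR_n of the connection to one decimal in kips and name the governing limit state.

Bolt shear: A_b = π(0.75)²/4 = 0.44179 in². φR_n = 0.75 × 54 × 0.44179 × 8 × 1 = 143.1 kips.
Bearing (0.375 in plate, F_u = 65 ksi): end bolts L_c = 1.25 − 0.8125/2 = 0.84375, R_n = min(1.2×0.84375×0.375×65, 2.4×0.75×0.375×65) = 24.68 kips/bolt; interior L_c = 2.0625 − 0.8125 = 1.25, R_n = 36.563 kips/bolt. φR_n = 0.75 × (2×24.68 + 6×36.563) = 201.6 kips.
Block shear: shear path 2×[1.25+3×2.0625] = 2×7.4375 in, A_gv = 5.5781, A_nv = 2×(7.4375 − 3.5×0.875)×0.375 = 3.2813 in²; tension across gage: (2.625 − 1×0.875)×0.375 = 0.65625 in². R_n = min(0.6×65×3.2813, 0.6×50×5.5781) + 1.0×65×0.65625 = min(127.97, 167.34) + 42.656 = 170.63 kips. φR_n = 0.75 × 170.63 = 128.0 kips.
Tension yield (gross): A_g = 7.25×0.375 = 2.7188 in². φR_n = 0.90 × 50 × 2.7188 = 122.3 kips.
Governing: min(143.1, 201.6, 128.0, 122.3) = 122.3 kips → gross-section yield.

122.3 kips (gross-section yield governs)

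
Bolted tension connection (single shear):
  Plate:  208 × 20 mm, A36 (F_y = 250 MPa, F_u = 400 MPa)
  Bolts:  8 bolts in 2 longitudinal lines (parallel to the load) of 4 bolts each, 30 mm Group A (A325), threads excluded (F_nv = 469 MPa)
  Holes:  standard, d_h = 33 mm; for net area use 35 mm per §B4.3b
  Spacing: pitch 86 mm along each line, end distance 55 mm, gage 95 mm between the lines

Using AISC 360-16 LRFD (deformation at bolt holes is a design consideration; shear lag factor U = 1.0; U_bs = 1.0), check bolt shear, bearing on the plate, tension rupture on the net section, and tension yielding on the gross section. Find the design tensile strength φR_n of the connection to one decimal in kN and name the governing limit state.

828.0 kN (net-section rupture governs)

Bolt shear: A_b = π(30)²/4 = 706.86 mm². φR_n = 0.75 × 469 × 706.86 × 8 × 1 = 1989.1 kN.
Bearing (20 mm plate, F_u = 400 MPa): end bolts L_c = 55 − 33/2 = 38.5, R_n = min(1.2×38.5×20×400, 2.4×30×20×400) = 369.6 kN/bolt; interior L_c = 86 − 33 = 53, R_n = 508.8 kN/bolt. φR_n = 0.75 × (2×369.6 + 6×508.8) = 2844.0 kN.
Tension rupture (net): A_n = (208 − 2×35)×20 = 2760 mm² (U = 1.0, A_e = A_n). φR_n = 0.75 × 400 × 2760 = 828.0 kN.
Tension yield (gross): A_g = 208×20 = 4160 mm². φR_n = 0.90 × 250 × 4160 = 936.0 kN.
Governing: min(1989.1, 2844.0, 828.0, 936.0) = 828.0 kN → net-section rupture.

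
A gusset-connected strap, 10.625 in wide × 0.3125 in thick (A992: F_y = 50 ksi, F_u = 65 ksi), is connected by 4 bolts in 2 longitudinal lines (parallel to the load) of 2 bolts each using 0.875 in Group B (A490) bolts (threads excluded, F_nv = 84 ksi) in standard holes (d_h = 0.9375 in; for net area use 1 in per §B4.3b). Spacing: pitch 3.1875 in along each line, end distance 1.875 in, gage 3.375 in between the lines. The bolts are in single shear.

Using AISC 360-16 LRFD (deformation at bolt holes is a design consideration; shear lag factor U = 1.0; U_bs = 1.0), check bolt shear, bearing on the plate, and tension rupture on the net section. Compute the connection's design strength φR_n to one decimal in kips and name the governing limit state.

Bolt shear: A_b = π(0.875)²/4 = 0.60132 in². φR_n = 0.75 × 84 × 0.60132 × 4 × 1 = 151.5 kips.
Bearing (0.3125 in plate, F_u = 65 ksi): end bolts L_c = 1.875 − 0.9375/2 = 1.40625, R_n = min(1.2×1.40625×0.3125×65, 2.4×0.875×0.3125×65) = 34.277 kips/bolt; interior L_c = 3.1875 − 0.9375 = 2.25, R_n = 42.656 kips/bolt. φR_n = 0.75 × (2×34.277 + 2×42.656) = 115.4 kips.
Tension rupture (net): A_n = (10.625 − 2×1)×0.3125 = 2.6953 in² (U = 1.0, A_e = A_n). φR_n = 0.75 × 65 × 2.6953 = 131.4 kips.
Governing: min(151.5, 115.4, 131.4) = 115.4 kips → bearing.

115.4 kips (bearing governs)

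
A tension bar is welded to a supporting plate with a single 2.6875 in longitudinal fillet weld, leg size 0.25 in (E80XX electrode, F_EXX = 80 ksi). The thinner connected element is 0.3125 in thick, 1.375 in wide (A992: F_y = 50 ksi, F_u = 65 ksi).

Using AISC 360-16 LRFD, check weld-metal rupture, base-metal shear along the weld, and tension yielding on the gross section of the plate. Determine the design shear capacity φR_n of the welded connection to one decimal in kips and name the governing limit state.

17.1 kips (weld metal governs)

Weld metal: throat = 0.707×0.25 = 0.17675 in, L = 2.6875 in. φR_n = 0.75 × 0.6 × 80 × 0.17675 × 2.6875 = 17.1 kips.
Base metal shear (0.3125 in plate): yield φR_n = 1.0×0.6×50×0.3125×2.6875 = 25.2 kips; rupture φR_n = 0.75×0.6×65×0.3125×2.6875 = 24.6 kips; take 24.6 kips (rupture).
Tension yield (gross): A_g = 1.375×0.3125 = 0.42969 in². φR_n = 0.90 × 50 × 0.42969 = 19.3 kips.
Governing: min(17.1, 24.6, 19.3) = 17.1 kips → weld metal.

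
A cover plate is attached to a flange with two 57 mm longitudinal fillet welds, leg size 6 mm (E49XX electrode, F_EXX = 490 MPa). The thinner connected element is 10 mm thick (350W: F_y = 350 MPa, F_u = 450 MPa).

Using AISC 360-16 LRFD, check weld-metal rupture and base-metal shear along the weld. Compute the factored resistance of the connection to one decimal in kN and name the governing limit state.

Weld metal: throat = 0.707×6 = 4.242 mm, L = 2×57 = 114 mm. φR_n = 0.75 × 0.6 × 490 × 4.242 × 114 = 106.6 kN.
Base metal shear (10 mm plate): yield φR_n = 1.0×0.6×350×10×114 = 239.4 kN; rupture φR_n = 0.75×0.6×450×10×114 = 230.9 kN; take 230.9 kN (rupture).
Governing: min(106.6, 230.9) = 106.6 kN → weld metal.

106.6 kN (weld metal governs)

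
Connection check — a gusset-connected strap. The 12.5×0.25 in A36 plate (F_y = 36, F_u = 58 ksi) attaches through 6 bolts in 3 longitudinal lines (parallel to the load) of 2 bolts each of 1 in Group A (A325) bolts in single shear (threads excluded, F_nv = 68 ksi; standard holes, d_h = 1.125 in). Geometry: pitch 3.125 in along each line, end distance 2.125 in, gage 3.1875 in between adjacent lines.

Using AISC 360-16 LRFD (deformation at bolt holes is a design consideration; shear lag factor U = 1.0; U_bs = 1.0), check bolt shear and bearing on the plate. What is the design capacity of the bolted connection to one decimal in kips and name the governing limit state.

139.5 kips (bearing governs)

Bolt shear: A_b = π(1)²/4 = 0.7854 in². φR_n = 0.75 × 68 × 0.7854 × 6 × 1 = 240.3 kips.
Bearing (0.25 in plate, F_u = 58 ksi): end bolts L_c = 2.125 − 1.125/2 = 1.5625, R_n = min(1.2×1.5625×0.25×58, 2.4×1×0.25×58) = 27.188 kips/bolt; interior L_c = 3.125 − 1.125 = 2, R_n = 34.8 kips/bolt. φR_n = 0.75 × (3×27.188 + 3×34.8) = 139.5 kips.
Governing: min(240.3, 139.5) = 139.5 kips → bearing.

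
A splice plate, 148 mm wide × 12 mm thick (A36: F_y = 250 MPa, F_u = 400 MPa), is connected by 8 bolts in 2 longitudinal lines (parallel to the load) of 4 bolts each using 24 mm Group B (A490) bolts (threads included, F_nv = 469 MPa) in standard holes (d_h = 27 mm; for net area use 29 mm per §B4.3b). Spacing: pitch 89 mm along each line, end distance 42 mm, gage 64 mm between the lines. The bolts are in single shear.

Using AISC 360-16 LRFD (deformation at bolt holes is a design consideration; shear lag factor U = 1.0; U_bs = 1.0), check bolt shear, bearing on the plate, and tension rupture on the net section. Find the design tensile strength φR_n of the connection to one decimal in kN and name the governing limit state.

Bolt shear: A_b = π(24)²/4 = 452.39 mm². φR_n = 0.75 × 469 × 452.39 × 8 × 1 = 1273.0 kN.
Bearing (12 mm plate, F_u = 400 MPa): end bolts L_c = 42 − 27/2 = 28.5, R_n = min(1.2×28.5×12×400, 2.4×24×12×400) = 164.16 kN/bolt; interior L_c = 89 − 27 = 62, R_n = 276.48 kN/bolt. φR_n = 0.75 × (2×164.16 + 6×276.48) = 1490.4 kN.
Tension rupture (net): A_n = (148 − 2×29)×12 = 1080 mm² (U = 1.0, A_e = A_n). φR_n = 0.75 × 400 × 1080 = 324.0 kN.
Governing: min(1273.0, 1490.4, 324.0) = 324.0 kN → net-section rupture.

324.0 kN (net-section rupture governs)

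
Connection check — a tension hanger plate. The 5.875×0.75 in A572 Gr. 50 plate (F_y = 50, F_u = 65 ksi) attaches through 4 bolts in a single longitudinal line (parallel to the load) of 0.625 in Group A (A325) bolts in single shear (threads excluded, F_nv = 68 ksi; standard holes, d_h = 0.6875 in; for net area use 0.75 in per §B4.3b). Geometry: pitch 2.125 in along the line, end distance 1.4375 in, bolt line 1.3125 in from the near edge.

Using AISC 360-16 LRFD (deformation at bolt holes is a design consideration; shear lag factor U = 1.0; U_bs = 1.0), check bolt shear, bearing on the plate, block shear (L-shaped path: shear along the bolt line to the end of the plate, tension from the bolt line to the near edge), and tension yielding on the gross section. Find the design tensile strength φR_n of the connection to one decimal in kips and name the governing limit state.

62.6 kips (bolt shear governs)

Bolt shear: A_b = π(0.625)²/4 = 0.3068 in². φR_n = 0.75 × 68 × 0.3068 × 4 × 1 = 62.6 kips.
Bearing (0.75 in plate, F_u = 65 ksi): end bolts L_c = 1.4375 − 0.6875/2 = 1.09375, R_n = min(1.2×1.09375×0.75×65, 2.4×0.625×0.75×65) = 63.984 kips/bolt; interior L_c = 2.125 − 0.6875 = 1.4375, R_n = 73.125 kips/bolt. φR_n = 0.75 × (1×63.984 + 3×73.125) = 212.5 kips.
Block shear: shear path 1×[1.4375+3×2.125] = 1×7.8125 in, A_gv = 5.8594, A_nv = 1×(7.8125 − 3.5×0.75)×0.75 = 3.8906 in²; tension to near edge: (1.3125 − 0.5×0.75)×0.75 = 0.70313 in². R_n = min(0.6×65×3.8906, 0.6×50×5.8594) + 1.0×65×0.70313 = min(151.73, 175.78) + 45.703 = 197.43 kips. φR_n = 0.75 × 197.43 = 148.1 kips.
Tension yield (gross): A_g = 5.875×0.75 = 4.4063 in². φR_n = 0.90 × 50 × 4.4063 = 198.3 kips.
Governing: min(62.6, 212.5, 148.1, 198.3) = 62.6 kips → bolt shear.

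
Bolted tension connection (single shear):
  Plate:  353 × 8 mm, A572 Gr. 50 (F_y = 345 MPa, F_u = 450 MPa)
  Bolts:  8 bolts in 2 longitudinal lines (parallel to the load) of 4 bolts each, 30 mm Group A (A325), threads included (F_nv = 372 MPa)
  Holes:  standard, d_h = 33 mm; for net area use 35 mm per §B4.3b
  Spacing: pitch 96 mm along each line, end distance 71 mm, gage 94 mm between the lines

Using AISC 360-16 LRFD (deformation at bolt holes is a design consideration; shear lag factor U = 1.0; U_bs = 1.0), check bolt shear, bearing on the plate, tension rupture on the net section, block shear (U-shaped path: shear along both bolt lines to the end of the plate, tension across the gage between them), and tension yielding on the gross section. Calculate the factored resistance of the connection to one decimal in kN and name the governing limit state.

Bolt shear: A_b = π(30)²/4 = 706.86 mm². φR_n = 0.75 × 372 × 706.86 × 8 × 1 = 1577.7 kN.
Bearing (8 mm plate, F_u = 450 MPa): end bolts L_c = 71 − 33/2 = 54.5, R_n = min(1.2×54.5×8×450, 2.4×30×8×450) = 235.44 kN/bolt; interior L_c = 96 − 33 = 63, R_n = 259.2 kN/bolt. φR_n = 0.75 × (2×235.44 + 6×259.2) = 1519.6 kN.
Tension rupture (net): A_n = (353 − 2×35)×8 = 2264 mm² (U = 1.0, A_e = A_n). φR_n = 0.75 × 450 × 2264 = 764.1 kN.
Block shear: shear path 2×[71+3×96] = 2×359 mm, A_gv = 5744, A_nv = 2×(359 − 3.5×35)×8 = 3784 mm²; tension across gage: (94 − 1×35)×8 = 472 mm². R_n = min(0.6×450×3784, 0.6×345×5744) + 1.0×450×472 = min(1021.7, 1189) + 212.4 = 1234.1 kN. φR_n = 0.75 × 1234.1 = 925.6 kN.
Tension yield (gross): A_g = 353×8 = 2824 mm². φR_n = 0.90 × 345 × 2824 = 876.9 kN.
Governing: min(1577.7, 1519.6, 764.1, 925.6, 876.9) = 764.1 kN → net-section rupture.

764.1 kN (net-section rupture governs)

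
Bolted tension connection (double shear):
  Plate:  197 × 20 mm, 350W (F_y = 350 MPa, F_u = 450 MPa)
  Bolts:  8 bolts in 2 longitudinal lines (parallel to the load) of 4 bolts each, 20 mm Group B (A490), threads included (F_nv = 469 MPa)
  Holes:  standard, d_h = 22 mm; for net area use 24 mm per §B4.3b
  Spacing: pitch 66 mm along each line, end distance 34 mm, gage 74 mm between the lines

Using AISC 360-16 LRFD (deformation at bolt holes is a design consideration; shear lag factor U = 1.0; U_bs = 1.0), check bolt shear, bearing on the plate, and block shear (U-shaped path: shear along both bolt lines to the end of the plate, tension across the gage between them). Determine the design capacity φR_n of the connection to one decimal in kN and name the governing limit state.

1536.3 kN (block shear governs)

Bolt shear: A_b = π(20)²/4 = 314.16 mm². φR_n = 0.75 × 469 × 314.16 × 8 × 2 = 1768.1 kN.
Bearing (20 mm plate, F_u = 450 MPa): end bolts L_c = 34 − 22/2 = 23, R_n = min(1.2×23×20×450, 2.4×20×20×450) = 248.4 kN/bolt; interior L_c = 66 − 22 = 44, R_n = 432 kN/bolt. φR_n = 0.75 × (2×248.4 + 6×432) = 2316.6 kN.
Block shear: shear path 2×[34+3×66] = 2×232 mm, A_gv = 9280, A_nv = 2×(232 − 3.5×24)×20 = 5920 mm²; tension across gage: (74 − 1×24)×20 = 1000 mm². R_n = min(0.6×450×5920, 0.6×350×9280) + 1.0×450×1000 = min(1598.4, 1948.8) + 450 = 2048.4 kN. φR_n = 0.75 × 2048.4 = 1536.3 kN.
Governing: min(1768.1, 2316.6, 1536.3) = 1536.3 kN → block shear.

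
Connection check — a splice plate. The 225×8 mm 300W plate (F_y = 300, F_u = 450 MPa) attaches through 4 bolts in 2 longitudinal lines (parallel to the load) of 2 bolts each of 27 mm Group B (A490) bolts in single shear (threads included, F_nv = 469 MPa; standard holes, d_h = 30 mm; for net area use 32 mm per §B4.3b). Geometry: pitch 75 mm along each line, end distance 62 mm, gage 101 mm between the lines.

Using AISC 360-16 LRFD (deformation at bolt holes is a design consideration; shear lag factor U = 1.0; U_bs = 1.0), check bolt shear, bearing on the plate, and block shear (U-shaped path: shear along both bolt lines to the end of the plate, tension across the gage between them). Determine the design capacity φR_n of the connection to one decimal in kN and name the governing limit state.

Bolt shear: A_b = π(27)²/4 = 572.56 mm². φR_n = 0.75 × 469 × 572.56 × 4 × 1 = 805.6 kN.
Bearing (8 mm plate, F_u = 450 MPa): end bolts L_c = 62 − 30/2 = 47, R_n = min(1.2×47×8×450, 2.4×27×8×450) = 203.04 kN/bolt; interior L_c = 75 − 30 = 45, R_n = 194.4 kN/bolt. φR_n = 0.75 × (2×203.04 + 2×194.4) = 596.2 kN.
Block shear: shear path 2×[62+1×75] = 2×137 mm, A_gv = 2192, A_nv = 2×(137 − 1.5×32)×8 = 1424 mm²; tension across gage: (101 − 1×32)×8 = 552 mm². R_n = min(0.6×450×1424, 0.6×300×2192) + 1.0×450×552 = min(384.48, 394.56) + 248.4 = 632.88 kN. φR_n = 0.75 × 632.88 = 474.7 kN.
Governing: min(805.6, 596.2, 474.7) = 474.7 kN → block shear.

474.7 kN (block shear governs)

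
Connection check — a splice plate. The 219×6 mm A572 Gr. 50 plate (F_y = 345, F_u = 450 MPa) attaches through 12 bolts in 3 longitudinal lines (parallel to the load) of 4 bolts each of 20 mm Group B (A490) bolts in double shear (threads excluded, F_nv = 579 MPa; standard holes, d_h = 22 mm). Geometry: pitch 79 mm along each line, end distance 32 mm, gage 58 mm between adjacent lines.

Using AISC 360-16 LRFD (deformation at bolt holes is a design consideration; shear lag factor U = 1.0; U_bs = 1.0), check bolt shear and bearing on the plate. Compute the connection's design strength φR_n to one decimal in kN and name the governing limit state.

1027.9 kN (bearing governs)

Bolt shear: A_b = π(20)²/4 = 314.16 mm². φR_n = 0.75 × 579 × 314.16 × 12 × 2 = 3274.2 kN.
Bearing (6 mm plate, F_u = 450 MPa): end bolts L_c = 32 − 22/2 = 21, R_n = min(1.2×21×6×450, 2.4×20×6×450) = 68.04 kN/bolt; interior L_c = 79 − 22 = 57, R_n = 129.6 kN/bolt. φR_n = 0.75 × (3×68.04 + 9×129.6) = 1027.9 kN.
Governing: min(3274.2, 1027.9) = 1027.9 kN → bearing.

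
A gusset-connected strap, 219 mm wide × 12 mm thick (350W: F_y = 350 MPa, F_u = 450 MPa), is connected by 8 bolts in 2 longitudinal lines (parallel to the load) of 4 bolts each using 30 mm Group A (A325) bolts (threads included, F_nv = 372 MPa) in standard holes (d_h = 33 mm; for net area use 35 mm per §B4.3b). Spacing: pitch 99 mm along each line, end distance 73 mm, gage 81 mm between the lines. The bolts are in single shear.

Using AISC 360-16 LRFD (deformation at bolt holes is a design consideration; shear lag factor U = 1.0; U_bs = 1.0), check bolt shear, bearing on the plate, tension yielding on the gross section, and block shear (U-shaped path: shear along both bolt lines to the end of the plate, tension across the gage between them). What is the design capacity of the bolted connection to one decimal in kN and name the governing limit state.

827.8 kN (gross-section yield governs)

Bolt shear: A_b = π(30)²/4 = 706.86 mm². φR_n = 0.75 × 372 × 706.86 × 8 × 1 = 1577.7 kN.
Bearing (12 mm plate, F_u = 450 MPa): end bolts L_c = 73 − 33/2 = 56.5, R_n = min(1.2×56.5×12×450, 2.4×30×12×450) = 366.12 kN/bolt; interior L_c = 99 − 33 = 66, R_n = 388.8 kN/bolt. φR_n = 0.75 × (2×366.12 + 6×388.8) = 2298.8 kN.
Tension yield (gross): A_g = 219×12 = 2628 mm². φR_n = 0.90 × 350 × 2628 = 827.8 kN.
Block shear: shear path 2×[73+3×99] = 2×370 mm, A_gv = 8880, A_nv = 2×(370 − 3.5×35)×12 = 5940 mm²; tension across gage: (81 − 1×35)×12 = 552 mm². R_n = min(0.6×450×5940, 0.6×350×8880) + 1.0×450×552 = min(1603.8, 1864.8) + 248.4 = 1852.2 kN. φR_n = 0.75 × 1852.2 = 1389.2 kN.
Governing: min(1577.7, 2298.8, 827.8, 1389.2) = 827.8 kN → gross-section yield.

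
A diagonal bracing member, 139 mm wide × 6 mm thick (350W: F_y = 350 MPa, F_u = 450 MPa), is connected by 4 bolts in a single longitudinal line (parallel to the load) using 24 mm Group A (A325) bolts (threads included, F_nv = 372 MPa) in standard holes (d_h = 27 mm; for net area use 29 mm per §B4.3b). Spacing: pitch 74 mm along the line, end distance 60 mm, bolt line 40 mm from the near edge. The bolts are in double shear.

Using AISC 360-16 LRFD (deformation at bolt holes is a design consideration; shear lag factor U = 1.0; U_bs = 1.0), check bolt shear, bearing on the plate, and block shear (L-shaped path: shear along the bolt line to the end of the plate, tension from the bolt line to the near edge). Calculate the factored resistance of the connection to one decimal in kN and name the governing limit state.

270.9 kN (block shear governs)

Bolt shear: A_b = π(24)²/4 = 452.39 mm². φR_n = 0.75 × 372 × 452.39 × 4 × 2 = 1009.7 kN.
Bearing (6 mm plate, F_u = 450 MPa): end bolts L_c = 60 − 27/2 = 46.5, R_n = min(1.2×46.5×6×450, 2.4×24×6×450) = 150.66 kN/bolt; interior L_c = 74 − 27 = 47, R_n = 152.28 kN/bolt. φR_n = 0.75 × (1×150.66 + 3×152.28) = 455.6 kN.
Block shear: shear path 1×[60+3×74] = 1×282 mm, A_gv = 1692, A_nv = 1×(282 − 3.5×29)×6 = 1083 mm²; tension to near edge: (40 − 0.5×29)×6 = 153 mm². R_n = min(0.6×450×1083, 0.6×350×1692) + 1.0×450×153 = min(292.41, 355.32) + 68.85 = 361.26 kN. φR_n = 0.75 × 361.26 = 270.9 kN.
Governing: min(1009.7, 455.6, 270.9) = 270.9 kN → block shear.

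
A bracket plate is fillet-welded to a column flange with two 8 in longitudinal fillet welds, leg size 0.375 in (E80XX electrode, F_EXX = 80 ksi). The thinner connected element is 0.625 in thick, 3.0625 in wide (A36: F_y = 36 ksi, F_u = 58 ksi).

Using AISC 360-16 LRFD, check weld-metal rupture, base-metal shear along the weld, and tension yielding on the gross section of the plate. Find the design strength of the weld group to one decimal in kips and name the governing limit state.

Weld metal: throat = 0.707×0.375 = 0.26513 in, L = 2×8 = 16 in. φR_n = 0.75 × 0.6 × 80 × 0.26513 × 16 = 152.7 kips.
Base metal shear (0.625 in plate): yield φR_n = 1.0×0.6×36×0.625×16 = 216.0 kips; rupture φR_n = 0.75×0.6×58×0.625×16 = 261.0 kips; take 216.0 kips (yield).
Tension yield (gross): A_g = 3.0625×0.625 = 1.9141 in². φR_n = 0.90 × 36 × 1.9141 = 62.0 kips.
Governing: min(152.7, 216.0, 62.0) = 62.0 kips → gross-section yield.

62.0 kips (gross-section yield governs)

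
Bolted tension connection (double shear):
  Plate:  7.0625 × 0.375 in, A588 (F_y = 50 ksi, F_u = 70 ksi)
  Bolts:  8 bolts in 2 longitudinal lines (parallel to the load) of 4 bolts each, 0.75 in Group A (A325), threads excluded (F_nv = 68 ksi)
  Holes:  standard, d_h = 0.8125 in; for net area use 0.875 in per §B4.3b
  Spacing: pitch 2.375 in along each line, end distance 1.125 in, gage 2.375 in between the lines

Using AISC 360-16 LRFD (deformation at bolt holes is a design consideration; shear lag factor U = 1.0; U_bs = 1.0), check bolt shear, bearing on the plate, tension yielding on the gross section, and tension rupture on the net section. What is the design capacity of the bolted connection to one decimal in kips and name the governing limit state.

104.6 kips (net-section rupture governs)

Bolt shear: A_b = π(0.75)²/4 = 0.44179 in². φR_n = 0.75 × 68 × 0.44179 × 8 × 2 = 360.5 kips.
Bearing (0.375 in plate, F_u = 70 ksi): end bolts L_c = 1.125 − 0.8125/2 = 0.71875, R_n = min(1.2×0.71875×0.375×70, 2.4×0.75×0.375×70) = 22.641 kips/bolt; interior L_c = 2.375 − 0.8125 = 1.5625, R_n = 47.25 kips/bolt. φR_n = 0.75 × (2×22.641 + 6×47.25) = 246.6 kips.
Tension yield (gross): A_g = 7.0625×0.375 = 2.6484 in². φR_n = 0.90 × 50 × 2.6484 = 119.2 kips.
Tension rupture (net): A_n = (7.0625 − 2×0.875)×0.375 = 1.9922 in² (U = 1.0, A_e = A_n). φR_n = 0.75 × 70 × 1.9922 = 104.6 kips.
Governing: min(360.5, 246.6, 119.2, 104.6) = 104.6 kips → net-section rupture.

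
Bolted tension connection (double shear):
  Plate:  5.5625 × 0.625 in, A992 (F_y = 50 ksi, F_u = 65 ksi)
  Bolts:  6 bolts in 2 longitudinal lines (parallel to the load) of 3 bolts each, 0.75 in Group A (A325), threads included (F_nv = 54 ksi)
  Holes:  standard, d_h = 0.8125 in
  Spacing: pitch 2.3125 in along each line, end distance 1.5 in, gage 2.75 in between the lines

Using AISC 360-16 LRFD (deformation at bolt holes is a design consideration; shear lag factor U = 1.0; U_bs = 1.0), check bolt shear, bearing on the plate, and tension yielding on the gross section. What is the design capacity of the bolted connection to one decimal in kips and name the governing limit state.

Bolt shear: A_b = π(0.75)²/4 = 0.44179 in². φR_n = 0.75 × 54 × 0.44179 × 6 × 2 = 214.7 kips.
Bearing (0.625 in plate, F_u = 65 ksi): end bolts L_c = 1.5 − 0.8125/2 = 1.09375, R_n = min(1.2×1.09375×0.625×65, 2.4×0.75×0.625×65) = 53.32 kips/bolt; interior L_c = 2.3125 − 0.8125 = 1.5, R_n = 73.125 kips/bolt. φR_n = 0.75 × (2×53.32 + 4×73.125) = 299.4 kips.
Tension yield (gross): A_g = 5.5625×0.625 = 3.4766 in². φR_n = 0.90 × 50 × 3.4766 = 156.4 kips.
Governing: min(214.7, 299.4, 156.4) = 156.4 kips → gross-section yield.

156.4 kips (gross-section yield governs)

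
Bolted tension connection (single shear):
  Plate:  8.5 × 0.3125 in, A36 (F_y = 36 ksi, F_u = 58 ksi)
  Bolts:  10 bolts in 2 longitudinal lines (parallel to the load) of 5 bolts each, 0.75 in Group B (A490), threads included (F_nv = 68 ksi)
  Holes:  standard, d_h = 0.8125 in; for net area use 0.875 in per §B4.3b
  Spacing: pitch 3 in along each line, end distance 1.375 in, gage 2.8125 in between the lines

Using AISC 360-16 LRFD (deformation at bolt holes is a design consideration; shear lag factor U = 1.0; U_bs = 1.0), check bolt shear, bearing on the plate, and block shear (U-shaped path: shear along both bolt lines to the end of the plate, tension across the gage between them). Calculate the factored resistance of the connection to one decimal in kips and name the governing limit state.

Bolt shear: A_b = π(0.75)²/4 = 0.44179 in². φR_n = 0.75 × 68 × 0.44179 × 10 × 1 = 225.3 kips.
Bearing (0.3125 in plate, F_u = 58 ksi): end bolts L_c = 1.375 − 0.8125/2 = 0.96875, R_n = min(1.2×0.96875×0.3125×58, 2.4×0.75×0.3125×58) = 21.07 kips/bolt; interior L_c = 3 − 0.8125 = 2.1875, R_n = 32.625 kips/bolt. φR_n = 0.75 × (2×21.07 + 8×32.625) = 227.4 kips.
Block shear: shear path 2×[1.375+4×3] = 2×13.375 in, A_gv = 8.3594, A_nv = 2×(13.375 − 4.5×0.875)×0.3125 = 5.8984 in²; tension across gage: (2.8125 − 1×0.875)×0.3125 = 0.60547 in². R_n = min(0.6×58×5.8984, 0.6×36×8.3594) + 1.0×58×0.60547 = min(205.26, 180.56) + 35.117 = 215.68 kips. φR_n = 0.75 × 215.68 = 161.8 kips.
Governing: min(225.3, 227.4, 161.8) = 161.8 kips → block shear.

161.8 kips (block shear governs)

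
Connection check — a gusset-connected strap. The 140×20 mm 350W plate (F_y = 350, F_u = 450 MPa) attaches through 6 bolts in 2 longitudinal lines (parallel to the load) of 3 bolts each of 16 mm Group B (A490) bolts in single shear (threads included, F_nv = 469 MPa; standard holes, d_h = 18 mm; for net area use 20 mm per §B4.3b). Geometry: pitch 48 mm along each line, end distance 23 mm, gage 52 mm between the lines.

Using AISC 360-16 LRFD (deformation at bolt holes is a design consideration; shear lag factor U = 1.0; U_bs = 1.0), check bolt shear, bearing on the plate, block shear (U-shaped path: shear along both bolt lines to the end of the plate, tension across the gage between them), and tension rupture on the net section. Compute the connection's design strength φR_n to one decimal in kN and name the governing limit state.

Bolt shear: A_b = π(16)²/4 = 201.06 mm². φR_n = 0.75 × 469 × 201.06 × 6 × 1 = 424.3 kN.
Bearing (20 mm plate, F_u = 450 MPa): end bolts L_c = 23 − 18/2 = 14, R_n = min(1.2×14×20×450, 2.4×16×20×450) = 151.2 kN/bolt; interior L_c = 48 − 18 = 30, R_n = 324 kN/bolt. φR_n = 0.75 × (2×151.2 + 4×324) = 1198.8 kN.
Block shear: shear path 2×[23+2×48] = 2×119 mm, A_gv = 4760, A_nv = 2×(119 − 2.5×20)×20 = 2760 mm²; tension across gage: (52 − 1×20)×20 = 640 mm². R_n = min(0.6×450×2760, 0.6×350×4760) + 1.0×450×640 = min(745.2, 999.6) + 288 = 1033.2 kN. φR_n = 0.75 × 1033.2 = 774.9 kN.
Tension rupture (net): A_n = (140 − 2×20)×20 = 2000 mm² (U = 1.0, A_e = A_n). φR_n = 0.75 × 450 × 2000 = 675.0 kN.
Governing: min(424.3, 1198.8, 774.9, 675.0) = 424.3 kN → bolt shear.

424.3 kN (bolt shear governs)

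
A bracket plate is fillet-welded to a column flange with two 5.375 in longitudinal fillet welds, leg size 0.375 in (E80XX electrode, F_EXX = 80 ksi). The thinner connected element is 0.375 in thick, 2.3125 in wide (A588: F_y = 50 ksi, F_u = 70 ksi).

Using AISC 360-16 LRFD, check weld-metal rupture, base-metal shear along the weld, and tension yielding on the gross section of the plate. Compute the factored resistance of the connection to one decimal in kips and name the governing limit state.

39.0 kips (gross-section yield governs)

Weld metal: throat = 0.707×0.375 = 0.26513 in, L = 2×5.375 = 10.75 in. φR_n = 0.75 × 0.6 × 80 × 0.26513 × 10.75 = 102.6 kips.
Base metal shear (0.375 in plate): yield φR_n = 1.0×0.6×50×0.375×10.75 = 120.9 kips; rupture φR_n = 0.75×0.6×70×0.375×10.75 = 127.0 kips; take 120.9 kips (yield).
Tension yield (gross): A_g = 2.3125×0.375 = 0.86719 in². φR_n = 0.90 × 50 × 0.86719 = 39.0 kips.
Governing: min(102.6, 120.9, 39.0) = 39.0 kips → gross-section yield.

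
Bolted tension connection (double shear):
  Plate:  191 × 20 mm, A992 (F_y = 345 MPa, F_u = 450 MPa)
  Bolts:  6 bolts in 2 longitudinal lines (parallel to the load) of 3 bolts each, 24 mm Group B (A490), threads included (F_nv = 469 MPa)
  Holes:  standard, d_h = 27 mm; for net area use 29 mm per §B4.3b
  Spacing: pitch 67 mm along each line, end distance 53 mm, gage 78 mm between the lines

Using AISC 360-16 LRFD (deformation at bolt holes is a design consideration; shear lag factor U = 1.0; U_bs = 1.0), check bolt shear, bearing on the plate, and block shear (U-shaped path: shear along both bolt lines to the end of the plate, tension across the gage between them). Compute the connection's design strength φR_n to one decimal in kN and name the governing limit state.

Bolt shear: A_b = π(24)²/4 = 452.39 mm². φR_n = 0.75 × 469 × 452.39 × 6 × 2 = 1909.5 kN.
Bearing (20 mm plate, F_u = 450 MPa): end bolts L_c = 53 − 27/2 = 39.5, R_n = min(1.2×39.5×20×450, 2.4×24×20×450) = 426.6 kN/bolt; interior L_c = 67 − 27 = 40, R_n = 432 kN/bolt. φR_n = 0.75 × (2×426.6 + 4×432) = 1935.9 kN.
Block shear: shear path 2×[53+2×67] = 2×187 mm, A_gv = 7480, A_nv = 2×(187 − 2.5×29)×20 = 4580 mm²; tension across gage: (78 − 1×29)×20 = 980 mm². R_n = min(0.6×450×4580, 0.6×345×7480) + 1.0×450×980 = min(1236.6, 1548.4) + 441 = 1677.6 kN. φR_n = 0.75 × 1677.6 = 1258.2 kN.
Governing: min(1909.5, 1935.9, 1258.2) = 1258.2 kN → block shear.

1258.2 kN (block shear governs)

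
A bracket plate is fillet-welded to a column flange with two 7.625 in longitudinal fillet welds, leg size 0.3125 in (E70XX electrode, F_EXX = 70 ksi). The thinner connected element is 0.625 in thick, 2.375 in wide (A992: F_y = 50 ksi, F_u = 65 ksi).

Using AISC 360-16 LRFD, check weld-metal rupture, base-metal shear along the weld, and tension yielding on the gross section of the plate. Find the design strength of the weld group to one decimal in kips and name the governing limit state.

Weld metal: throat = 0.707×0.3125 = 0.22094 in, L = 2×7.625 = 15.25 in. φR_n = 0.75 × 0.6 × 70 × 0.22094 × 15.25 = 106.1 kips.
Base metal shear (0.625 in plate): yield φR_n = 1.0×0.6×50×0.625×15.25 = 285.9 kips; rupture φR_n = 0.75×0.6×65×0.625×15.25 = 278.8 kips; take 278.8 kips (rupture).
Tension yield (gross): A_g = 2.375×0.625 = 1.4844 in². φR_n = 0.90 × 50 × 1.4844 = 66.8 kips.
Governing: min(106.1, 278.8, 66.8) = 66.8 kips → gross-section yield.

66.8 kips (gross-section yield governs)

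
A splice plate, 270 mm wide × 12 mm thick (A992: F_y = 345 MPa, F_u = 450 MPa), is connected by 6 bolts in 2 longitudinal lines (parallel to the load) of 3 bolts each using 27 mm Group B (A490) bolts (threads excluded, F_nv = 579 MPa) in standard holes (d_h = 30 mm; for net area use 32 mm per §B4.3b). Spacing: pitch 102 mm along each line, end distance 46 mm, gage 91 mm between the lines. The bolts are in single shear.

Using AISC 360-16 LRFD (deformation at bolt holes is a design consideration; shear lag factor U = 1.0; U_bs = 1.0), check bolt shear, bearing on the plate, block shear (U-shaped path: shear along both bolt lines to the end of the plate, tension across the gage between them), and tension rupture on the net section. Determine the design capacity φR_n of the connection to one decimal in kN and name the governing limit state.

834.3 kN (net-section rupture governs)

Bolt shear: A_b = π(27)²/4 = 572.56 mm². φR_n = 0.75 × 579 × 572.56 × 6 × 1 = 1491.8 kN.
Bearing (12 mm plate, F_u = 450 MPa): end bolts L_c = 46 − 30/2 = 31, R_n = min(1.2×31×12×450, 2.4×27×12×450) = 200.88 kN/bolt; interior L_c = 102 − 30 = 72, R_n = 349.92 kN/bolt. φR_n = 0.75 × (2×200.88 + 4×349.92) = 1351.1 kN.
Block shear: shear path 2×[46+2×102] = 2×250 mm, A_gv = 6000, A_nv = 2×(250 − 2.5×32)×12 = 4080 mm²; tension across gage: (91 − 1×32)×12 = 708 mm². R_n = min(0.6×450×4080, 0.6×345×6000) + 1.0×450×708 = min(1101.6, 1242) + 318.6 = 1420.2 kN. φR_n = 0.75 × 1420.2 = 1065.2 kN.
Tension rupture (net): A_n = (270 − 2×32)×12 = 2472 mm² (U = 1.0, A_e = A_n). φR_n = 0.75 × 450 × 2472 = 834.3 kN.
Governing: min(1491.8, 1351.1, 1065.2, 834.3) = 834.3 kN → net-section rupture.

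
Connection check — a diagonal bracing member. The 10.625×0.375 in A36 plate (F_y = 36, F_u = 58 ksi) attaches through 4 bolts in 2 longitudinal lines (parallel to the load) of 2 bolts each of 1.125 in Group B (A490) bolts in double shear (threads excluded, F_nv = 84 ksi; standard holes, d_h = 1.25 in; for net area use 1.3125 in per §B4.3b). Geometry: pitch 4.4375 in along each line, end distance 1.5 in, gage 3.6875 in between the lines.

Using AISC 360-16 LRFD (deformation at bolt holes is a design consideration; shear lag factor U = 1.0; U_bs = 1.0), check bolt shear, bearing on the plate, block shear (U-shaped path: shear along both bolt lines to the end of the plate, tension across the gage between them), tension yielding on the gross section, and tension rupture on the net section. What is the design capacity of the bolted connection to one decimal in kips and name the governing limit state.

110.9 kips (block shear governs)

Bolt shear: A_b = π(1.125)²/4 = 0.99402 in². φR_n = 0.75 × 84 × 0.99402 × 4 × 2 = 501.0 kips.
Bearing (0.375 in plate, F_u = 58 ksi): end bolts L_c = 1.5 − 1.25/2 = 0.875, R_n = min(1.2×0.875×0.375×58, 2.4×1.125×0.375×58) = 22.838 kips/bolt; interior L_c = 4.4375 − 1.25 = 3.1875, R_n = 58.725 kips/bolt. φR_n = 0.75 × (2×22.838 + 2×58.725) = 122.3 kips.
Block shear: shear path 2×[1.5+1×4.4375] = 2×5.9375 in, A_gv = 4.4531, A_nv = 2×(5.9375 − 1.5×1.3125)×0.375 = 2.9766 in²; tension across gage: (3.6875 − 1×1.3125)×0.375 = 0.89063 in². R_n = min(0.6×58×2.9766, 0.6×36×4.4531) + 1.0×58×0.89063 = min(103.59, 96.187) + 51.657 = 147.84 kips. φR_n = 0.75 × 147.84 = 110.9 kips.
Tension yield (gross): A_g = 10.625×0.375 = 3.9844 in². φR_n = 0.90 × 36 × 3.9844 = 129.1 kips.
Tension rupture (net): A_n = (10.625 − 2×1.3125)×0.375 = 3 in² (U = 1.0, A_e = A_n). φR_n = 0.75 × 58 × 3 = 130.5 kips.
Governing: min(501.0, 122.3, 110.9, 129.1, 130.5) = 110.9 kips → block shear.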